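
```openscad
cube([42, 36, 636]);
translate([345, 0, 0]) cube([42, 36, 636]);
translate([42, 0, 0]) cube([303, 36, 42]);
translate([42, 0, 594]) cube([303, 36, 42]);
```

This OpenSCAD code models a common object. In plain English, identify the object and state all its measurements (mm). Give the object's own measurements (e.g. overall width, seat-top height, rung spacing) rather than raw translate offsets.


A rectangular picture frame lying in the x–z plane (depth along y). The opening is 303 mm wide (x) by 552 mm tall (z), surrounded by a border 42 mm wide on all four sides. The frame is 36 mm deep and is made of two full-height vertical stiles with two horizontal rails fitted between them.


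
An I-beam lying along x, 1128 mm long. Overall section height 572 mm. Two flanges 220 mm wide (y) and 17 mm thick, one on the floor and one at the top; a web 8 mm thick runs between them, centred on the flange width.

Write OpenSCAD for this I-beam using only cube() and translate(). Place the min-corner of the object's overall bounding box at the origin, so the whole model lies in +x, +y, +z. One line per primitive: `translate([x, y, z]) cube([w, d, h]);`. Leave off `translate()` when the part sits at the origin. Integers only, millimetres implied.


cube([1128, 220, 17]);
translate([0, 106, 17]) cube([1128, 8, 538]);
translate([0, 0, 555]) cube([1128, 220, 17]);


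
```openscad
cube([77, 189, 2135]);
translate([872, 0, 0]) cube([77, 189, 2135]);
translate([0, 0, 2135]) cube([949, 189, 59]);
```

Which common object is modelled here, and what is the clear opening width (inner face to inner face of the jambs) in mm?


A door frame. The clear opening width is 795 mm.

Two 2135 mm tall posts with a header on top — a door frame. The left jamb is 77 mm wide at x = 0; the right jamb starts at x = 872. The clear opening is 872 − 77 = 795 mm.


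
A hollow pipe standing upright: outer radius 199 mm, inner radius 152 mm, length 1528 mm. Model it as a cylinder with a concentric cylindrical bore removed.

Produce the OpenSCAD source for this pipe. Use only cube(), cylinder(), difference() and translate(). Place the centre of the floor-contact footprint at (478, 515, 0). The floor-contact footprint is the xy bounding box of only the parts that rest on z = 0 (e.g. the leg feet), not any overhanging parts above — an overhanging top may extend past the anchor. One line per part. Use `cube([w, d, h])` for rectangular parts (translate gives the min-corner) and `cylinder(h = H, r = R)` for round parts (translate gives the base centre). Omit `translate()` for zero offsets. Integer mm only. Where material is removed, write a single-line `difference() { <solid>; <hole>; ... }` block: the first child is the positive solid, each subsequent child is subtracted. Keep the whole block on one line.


difference() { translate([478, 515, 0]) cylinder(h = 1528, r = 199); translate([478, 515, 0]) cylinder(h = 1528, r = 152); }


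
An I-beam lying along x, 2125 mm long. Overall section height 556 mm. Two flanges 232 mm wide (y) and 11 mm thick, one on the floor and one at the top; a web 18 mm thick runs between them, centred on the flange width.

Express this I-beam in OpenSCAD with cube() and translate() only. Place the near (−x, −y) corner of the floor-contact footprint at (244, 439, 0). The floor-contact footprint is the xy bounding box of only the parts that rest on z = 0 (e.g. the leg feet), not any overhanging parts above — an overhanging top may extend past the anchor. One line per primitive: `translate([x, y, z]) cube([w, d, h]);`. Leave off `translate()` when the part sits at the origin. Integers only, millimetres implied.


translate([244, 439, 0]) cube([2125, 232, 11]);
translate([244, 546, 11]) cube([2125, 18, 534]);
translate([244, 439, 545]) cube([2125, 232, 11]);


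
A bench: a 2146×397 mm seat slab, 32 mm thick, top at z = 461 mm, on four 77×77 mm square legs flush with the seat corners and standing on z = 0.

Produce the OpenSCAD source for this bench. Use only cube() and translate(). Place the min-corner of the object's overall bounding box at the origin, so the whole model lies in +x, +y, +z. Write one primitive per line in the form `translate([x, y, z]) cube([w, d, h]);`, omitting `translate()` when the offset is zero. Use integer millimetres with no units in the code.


translate([0, 0, 429]) cube([2146, 397, 32]);
cube([77, 77, 429]);
translate([0, 320, 0]) cube([77, 77, 429]);
translate([2069, 0, 0]) cube([77, 77, 429]);
translate([2069, 320, 0]) cube([77, 77, 429]);


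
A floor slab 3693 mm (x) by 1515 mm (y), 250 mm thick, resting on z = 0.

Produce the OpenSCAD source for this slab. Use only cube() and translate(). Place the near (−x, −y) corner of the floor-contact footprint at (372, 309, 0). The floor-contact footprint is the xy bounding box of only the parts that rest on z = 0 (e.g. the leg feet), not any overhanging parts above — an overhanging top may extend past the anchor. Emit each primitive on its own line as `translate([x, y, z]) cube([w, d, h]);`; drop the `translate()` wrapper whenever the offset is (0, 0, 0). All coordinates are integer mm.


translate([372, 309, 0]) cube([3693, 1515, 250]);


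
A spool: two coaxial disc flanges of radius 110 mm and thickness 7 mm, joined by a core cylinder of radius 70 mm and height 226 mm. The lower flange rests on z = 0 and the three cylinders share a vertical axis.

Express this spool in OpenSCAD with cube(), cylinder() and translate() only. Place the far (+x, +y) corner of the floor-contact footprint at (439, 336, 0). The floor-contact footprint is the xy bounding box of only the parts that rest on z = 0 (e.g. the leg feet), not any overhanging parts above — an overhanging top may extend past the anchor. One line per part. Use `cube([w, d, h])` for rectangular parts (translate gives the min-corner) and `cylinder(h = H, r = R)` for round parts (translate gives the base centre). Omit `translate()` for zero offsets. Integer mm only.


translate([329, 226, 0]) cylinder(h = 7, r = 110);
translate([329, 226, 7]) cylinder(h = 226, r = 70);
translate([329, 226, 233]) cylinder(h = 7, r = 110);


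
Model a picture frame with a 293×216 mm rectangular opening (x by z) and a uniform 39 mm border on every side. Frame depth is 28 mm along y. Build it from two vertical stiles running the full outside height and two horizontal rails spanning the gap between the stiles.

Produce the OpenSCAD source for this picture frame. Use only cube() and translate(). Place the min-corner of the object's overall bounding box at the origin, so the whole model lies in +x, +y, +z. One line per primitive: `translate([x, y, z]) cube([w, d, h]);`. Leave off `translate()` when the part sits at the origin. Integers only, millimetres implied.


cube([39, 28, 294]);
translate([332, 0, 0]) cube([39, 28, 294]);
translate([39, 0, 0]) cube([293, 28, 39]);
translate([39, 0, 255]) cube([293, 28, 39]);


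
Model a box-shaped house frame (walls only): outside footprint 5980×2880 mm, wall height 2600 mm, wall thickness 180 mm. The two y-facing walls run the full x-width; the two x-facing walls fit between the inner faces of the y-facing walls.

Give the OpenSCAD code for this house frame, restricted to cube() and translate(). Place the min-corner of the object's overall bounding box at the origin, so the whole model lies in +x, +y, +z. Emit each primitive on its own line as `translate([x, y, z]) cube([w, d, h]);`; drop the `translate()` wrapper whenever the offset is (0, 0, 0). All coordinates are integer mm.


cube([5980, 180, 2600]);
translate([0, 2700, 0]) cube([5980, 180, 2600]);
translate([0, 180, 0]) cube([180, 2520, 2600]);
translate([5800, 180, 0]) cube([180, 2520, 2600]);


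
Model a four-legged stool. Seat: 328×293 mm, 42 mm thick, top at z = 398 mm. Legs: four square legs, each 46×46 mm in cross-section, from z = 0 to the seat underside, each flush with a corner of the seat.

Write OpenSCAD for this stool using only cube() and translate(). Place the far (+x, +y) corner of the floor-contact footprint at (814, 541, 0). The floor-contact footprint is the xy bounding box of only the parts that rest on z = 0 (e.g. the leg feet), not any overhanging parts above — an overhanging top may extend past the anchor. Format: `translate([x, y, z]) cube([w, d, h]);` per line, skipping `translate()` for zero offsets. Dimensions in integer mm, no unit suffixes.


translate([486, 248, 356]) cube([328, 293, 42]);
translate([486, 248, 0]) cube([46, 46, 356]);
translate([768, 248, 0]) cube([46, 46, 356]);
translate([486, 495, 0]) cube([46, 46, 356]);
translate([768, 495, 0]) cube([46, 46, 356]);


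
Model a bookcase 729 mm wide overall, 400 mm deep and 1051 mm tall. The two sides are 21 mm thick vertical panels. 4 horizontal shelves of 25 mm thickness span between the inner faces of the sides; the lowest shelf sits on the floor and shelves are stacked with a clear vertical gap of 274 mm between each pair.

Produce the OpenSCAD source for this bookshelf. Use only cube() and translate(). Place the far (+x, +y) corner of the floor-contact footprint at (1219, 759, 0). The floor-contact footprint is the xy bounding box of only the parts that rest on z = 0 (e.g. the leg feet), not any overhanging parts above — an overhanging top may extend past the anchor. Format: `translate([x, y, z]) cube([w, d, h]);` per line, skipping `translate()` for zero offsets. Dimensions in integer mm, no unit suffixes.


translate([490, 359, 0]) cube([21, 400, 1051]);
translate([1198, 359, 0]) cube([21, 400, 1051]);
translate([511, 359, 0]) cube([687, 400, 25]);
translate([511, 359, 299]) cube([687, 400, 25]);
translate([511, 359, 598]) cube([687, 400, 25]);
translate([511, 359, 897]) cube([687, 400, 25]);


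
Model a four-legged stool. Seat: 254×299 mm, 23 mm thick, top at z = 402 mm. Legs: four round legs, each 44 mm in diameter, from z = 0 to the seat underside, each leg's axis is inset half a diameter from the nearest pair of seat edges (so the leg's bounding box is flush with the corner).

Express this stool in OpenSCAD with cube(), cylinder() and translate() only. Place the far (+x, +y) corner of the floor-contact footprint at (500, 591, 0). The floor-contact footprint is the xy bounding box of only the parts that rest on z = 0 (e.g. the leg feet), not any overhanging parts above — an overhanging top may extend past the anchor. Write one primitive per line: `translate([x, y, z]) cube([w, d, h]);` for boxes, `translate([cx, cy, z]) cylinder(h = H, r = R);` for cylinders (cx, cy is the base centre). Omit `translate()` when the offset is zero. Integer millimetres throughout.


// leg_h = 402 - 23 = 379
translate([246, 292, 379]) cube([254, 299, 23]);
translate([268, 314, 0]) cylinder(h = 379, r = 22);
translate([478, 314, 0]) cylinder(h = 379, r = 22);
translate([268, 569, 0]) cylinder(h = 379, r = 22);
translate([478, 569, 0]) cylinder(h = 379, r = 22);


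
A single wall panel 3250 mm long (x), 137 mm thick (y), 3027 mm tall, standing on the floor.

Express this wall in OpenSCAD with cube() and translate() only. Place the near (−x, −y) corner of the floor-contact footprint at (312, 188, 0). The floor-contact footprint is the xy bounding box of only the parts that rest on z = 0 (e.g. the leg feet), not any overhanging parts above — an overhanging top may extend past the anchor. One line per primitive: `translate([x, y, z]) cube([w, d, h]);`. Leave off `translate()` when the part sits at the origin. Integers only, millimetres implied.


translate([312, 188, 0]) cube([3250, 137, 3027]);


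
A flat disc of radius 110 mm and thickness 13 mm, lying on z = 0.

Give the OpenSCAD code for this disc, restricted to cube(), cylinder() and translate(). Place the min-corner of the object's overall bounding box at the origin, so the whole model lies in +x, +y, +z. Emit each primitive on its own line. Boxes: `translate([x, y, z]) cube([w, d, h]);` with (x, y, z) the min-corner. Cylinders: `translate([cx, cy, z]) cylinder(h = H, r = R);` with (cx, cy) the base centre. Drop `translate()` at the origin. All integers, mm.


translate([110, 110, 0]) cylinder(h = 13, r = 110);


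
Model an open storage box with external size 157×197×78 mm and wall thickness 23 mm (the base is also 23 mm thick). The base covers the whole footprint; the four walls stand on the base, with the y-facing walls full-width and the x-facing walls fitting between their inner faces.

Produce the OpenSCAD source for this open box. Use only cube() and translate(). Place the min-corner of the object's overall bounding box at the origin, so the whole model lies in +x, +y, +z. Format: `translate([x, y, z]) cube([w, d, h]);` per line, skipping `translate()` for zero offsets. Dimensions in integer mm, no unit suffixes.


cube([157, 197, 23]);
translate([0, 0, 23]) cube([157, 23, 55]);
translate([0, 174, 23]) cube([157, 23, 55]);
translate([0, 23, 23]) cube([23, 151, 55]);
translate([134, 23, 23]) cube([23, 151, 55]);


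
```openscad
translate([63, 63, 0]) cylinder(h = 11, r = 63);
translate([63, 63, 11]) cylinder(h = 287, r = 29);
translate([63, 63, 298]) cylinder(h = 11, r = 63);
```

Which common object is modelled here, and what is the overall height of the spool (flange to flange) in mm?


A spool. The overall height is 309 mm.

Three coaxial cylinders, large–small–large — a spool. Two 11 mm flanges and a 287 mm core give 11 + 287 + 11 = 309 mm.


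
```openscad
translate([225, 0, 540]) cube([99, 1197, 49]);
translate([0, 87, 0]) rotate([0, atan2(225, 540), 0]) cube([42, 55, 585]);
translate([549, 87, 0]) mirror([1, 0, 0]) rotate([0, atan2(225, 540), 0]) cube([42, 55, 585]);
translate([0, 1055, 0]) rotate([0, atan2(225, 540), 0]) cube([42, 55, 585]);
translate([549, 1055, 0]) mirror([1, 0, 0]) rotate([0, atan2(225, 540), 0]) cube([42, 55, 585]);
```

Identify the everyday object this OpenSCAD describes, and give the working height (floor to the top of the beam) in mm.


A sawhorse. The overall height is 589 mm.

A beam across two mirrored pairs of raked legs — a sawhorse. The beam's underside is at z = 540 (matching the legs' vertical rise in atan2(225, 540)) and the beam is 49 mm tall, so its top is at 540 + 49 = 589 mm. The raked legs top out at the beam's underside, so that is the highest point.


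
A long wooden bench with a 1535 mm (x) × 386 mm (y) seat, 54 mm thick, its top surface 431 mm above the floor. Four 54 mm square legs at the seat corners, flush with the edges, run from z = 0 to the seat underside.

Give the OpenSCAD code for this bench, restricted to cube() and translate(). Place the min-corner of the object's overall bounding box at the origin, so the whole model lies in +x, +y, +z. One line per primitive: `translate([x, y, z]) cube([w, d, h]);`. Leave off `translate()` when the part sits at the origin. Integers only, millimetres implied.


// leg_h = 431 − 54 = 377
translate([0, 0, 377]) cube([1535, 386, 54]);
cube([54, 54, 377]);
translate([0, 332, 0]) cube([54, 54, 377]);
translate([1481, 0, 0]) cube([54, 54, 377]);
translate([1481, 332, 0]) cube([54, 54, 377]);


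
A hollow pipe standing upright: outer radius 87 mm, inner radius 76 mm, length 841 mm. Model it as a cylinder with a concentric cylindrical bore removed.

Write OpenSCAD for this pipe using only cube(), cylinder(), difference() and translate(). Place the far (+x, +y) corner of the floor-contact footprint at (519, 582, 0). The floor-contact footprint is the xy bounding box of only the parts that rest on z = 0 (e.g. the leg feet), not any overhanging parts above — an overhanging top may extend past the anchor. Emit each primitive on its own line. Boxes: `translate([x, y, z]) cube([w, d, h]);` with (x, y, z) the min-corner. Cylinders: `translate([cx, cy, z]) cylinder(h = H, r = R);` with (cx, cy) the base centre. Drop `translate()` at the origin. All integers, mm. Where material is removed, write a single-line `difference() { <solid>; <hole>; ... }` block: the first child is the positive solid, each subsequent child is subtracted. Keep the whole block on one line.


difference() { translate([432, 495, 0]) cylinder(h = 841, r = 87); translate([432, 495, 0]) cylinder(h = 841, r = 76); }


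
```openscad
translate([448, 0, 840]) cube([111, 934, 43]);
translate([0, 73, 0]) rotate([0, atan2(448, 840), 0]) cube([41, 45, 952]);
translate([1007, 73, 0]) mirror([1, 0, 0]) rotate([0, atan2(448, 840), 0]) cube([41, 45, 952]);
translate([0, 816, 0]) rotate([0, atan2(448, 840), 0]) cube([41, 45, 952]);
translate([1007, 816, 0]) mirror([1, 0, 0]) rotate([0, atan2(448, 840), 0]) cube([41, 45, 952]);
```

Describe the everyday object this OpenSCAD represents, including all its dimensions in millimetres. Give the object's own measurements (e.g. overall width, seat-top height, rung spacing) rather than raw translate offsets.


A sawhorse. A 111×934×43 mm beam (x, y, z) sits on two A-frame leg pairs. Each pair is two raked legs of 41×45 mm section (45 mm along y) splaying symmetrically in x. Each leg rises 840 mm vertically over 448 mm of horizontal reach and is 952 mm long along its own axis. Every leg's outer bottom edge rests on the floor and its outer top edge meets a bottom edge of the beam — the left legs (tilting toward +x) meet the beam's −x bottom edge, the right legs (their mirror images, tilting toward −x) meet its +x bottom edge — so the leg tops tuck under the beam, the beam's underside is 840 mm above the floor, and the feet are 1007 mm apart outside-to-outside with the beam centred between them. The two leg pairs are set in 73 mm from either end of the beam.


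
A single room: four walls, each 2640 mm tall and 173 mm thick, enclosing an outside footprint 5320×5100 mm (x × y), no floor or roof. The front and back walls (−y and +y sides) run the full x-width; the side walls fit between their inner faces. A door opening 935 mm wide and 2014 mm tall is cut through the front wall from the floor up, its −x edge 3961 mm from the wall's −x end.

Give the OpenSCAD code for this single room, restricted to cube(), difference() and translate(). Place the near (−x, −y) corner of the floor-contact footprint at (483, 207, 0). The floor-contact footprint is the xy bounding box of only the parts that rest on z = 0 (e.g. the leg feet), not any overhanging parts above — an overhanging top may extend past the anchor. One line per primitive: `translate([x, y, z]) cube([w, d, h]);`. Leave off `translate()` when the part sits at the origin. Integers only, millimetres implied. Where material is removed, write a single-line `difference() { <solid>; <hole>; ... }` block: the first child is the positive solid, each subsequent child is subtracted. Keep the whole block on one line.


difference() { translate([483, 207, 0]) cube([5320, 173, 2640]); translate([4444, 207, 0]) cube([935, 173, 2014]); }
translate([483, 5134, 0]) cube([5320, 173, 2640]);
translate([483, 380, 0]) cube([173, 4754, 2640]);
translate([5630, 380, 0]) cube([173, 4754, 2640]);


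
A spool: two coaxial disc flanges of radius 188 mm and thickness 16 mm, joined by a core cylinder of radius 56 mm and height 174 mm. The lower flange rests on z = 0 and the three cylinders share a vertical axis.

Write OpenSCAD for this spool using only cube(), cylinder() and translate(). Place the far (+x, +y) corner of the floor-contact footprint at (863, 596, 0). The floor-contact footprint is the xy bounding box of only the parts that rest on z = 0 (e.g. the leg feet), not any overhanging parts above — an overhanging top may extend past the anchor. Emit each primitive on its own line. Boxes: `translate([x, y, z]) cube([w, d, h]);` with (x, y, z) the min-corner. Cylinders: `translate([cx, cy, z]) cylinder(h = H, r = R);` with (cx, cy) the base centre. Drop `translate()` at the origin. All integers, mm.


translate([675, 408, 0]) cylinder(h = 16, r = 188);
translate([675, 408, 16]) cylinder(h = 174, r = 56);
translate([675, 408, 190]) cylinder(h = 16, r = 188);


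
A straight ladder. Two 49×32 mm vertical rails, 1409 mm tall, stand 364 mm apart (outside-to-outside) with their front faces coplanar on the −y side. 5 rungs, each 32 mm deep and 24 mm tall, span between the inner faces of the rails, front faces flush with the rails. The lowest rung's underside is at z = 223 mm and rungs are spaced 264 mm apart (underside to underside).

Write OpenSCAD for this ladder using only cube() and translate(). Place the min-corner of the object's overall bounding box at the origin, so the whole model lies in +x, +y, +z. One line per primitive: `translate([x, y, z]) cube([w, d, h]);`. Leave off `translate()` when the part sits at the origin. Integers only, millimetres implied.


// rung span = 364 - 2*49 = 266
// rung[k] z = 223 + k*264
cube([49, 32, 1409]);
translate([315, 0, 0]) cube([49, 32, 1409]);
translate([49, 0, 223]) cube([266, 32, 24]);
translate([49, 0, 487]) cube([266, 32, 24]);
translate([49, 0, 751]) cube([266, 32, 24]);
translate([49, 0, 1015]) cube([266, 32, 24]);
translate([49, 0, 1279]) cube([266, 32, 24]);


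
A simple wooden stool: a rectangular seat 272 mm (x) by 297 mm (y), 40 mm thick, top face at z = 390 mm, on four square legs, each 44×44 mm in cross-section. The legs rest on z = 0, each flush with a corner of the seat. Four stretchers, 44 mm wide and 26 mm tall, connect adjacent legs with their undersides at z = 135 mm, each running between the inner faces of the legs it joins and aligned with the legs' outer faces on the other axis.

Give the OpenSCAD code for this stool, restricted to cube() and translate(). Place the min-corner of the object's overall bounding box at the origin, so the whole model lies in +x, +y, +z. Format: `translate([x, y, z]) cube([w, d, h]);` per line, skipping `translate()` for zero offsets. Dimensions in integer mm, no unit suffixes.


// leg_h = 390 - 40 = 350
// stretcher span = 272 - 2*44 = 184
translate([0, 0, 350]) cube([272, 297, 40]);
cube([44, 44, 350]);
translate([228, 0, 0]) cube([44, 44, 350]);
translate([0, 253, 0]) cube([44, 44, 350]);
translate([228, 253, 0]) cube([44, 44, 350]);
translate([44, 0, 135]) cube([184, 44, 26]);
translate([44, 253, 135]) cube([184, 44, 26]);
translate([0, 44, 135]) cube([44, 209, 26]);
translate([228, 44, 135]) cube([44, 209, 26]);


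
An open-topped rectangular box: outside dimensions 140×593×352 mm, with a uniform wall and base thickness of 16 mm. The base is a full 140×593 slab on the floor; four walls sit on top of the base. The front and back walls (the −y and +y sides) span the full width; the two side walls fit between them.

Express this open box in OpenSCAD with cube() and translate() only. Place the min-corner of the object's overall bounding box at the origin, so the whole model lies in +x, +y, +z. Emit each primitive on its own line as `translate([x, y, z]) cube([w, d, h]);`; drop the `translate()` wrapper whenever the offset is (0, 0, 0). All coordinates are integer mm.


cube([140, 593, 16]);
translate([0, 0, 16]) cube([140, 16, 336]);
translate([0, 577, 16]) cube([140, 16, 336]);
translate([0, 16, 16]) cube([16, 561, 336]);
translate([124, 16, 16]) cube([16, 561, 336]);


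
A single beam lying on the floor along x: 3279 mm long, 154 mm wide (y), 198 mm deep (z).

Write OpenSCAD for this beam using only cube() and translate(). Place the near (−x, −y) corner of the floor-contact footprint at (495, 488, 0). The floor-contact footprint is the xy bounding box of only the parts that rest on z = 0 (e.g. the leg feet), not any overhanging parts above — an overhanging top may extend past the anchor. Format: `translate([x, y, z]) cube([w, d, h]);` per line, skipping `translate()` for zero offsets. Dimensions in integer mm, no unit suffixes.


translate([495, 488, 0]) cube([3279, 154, 198]);


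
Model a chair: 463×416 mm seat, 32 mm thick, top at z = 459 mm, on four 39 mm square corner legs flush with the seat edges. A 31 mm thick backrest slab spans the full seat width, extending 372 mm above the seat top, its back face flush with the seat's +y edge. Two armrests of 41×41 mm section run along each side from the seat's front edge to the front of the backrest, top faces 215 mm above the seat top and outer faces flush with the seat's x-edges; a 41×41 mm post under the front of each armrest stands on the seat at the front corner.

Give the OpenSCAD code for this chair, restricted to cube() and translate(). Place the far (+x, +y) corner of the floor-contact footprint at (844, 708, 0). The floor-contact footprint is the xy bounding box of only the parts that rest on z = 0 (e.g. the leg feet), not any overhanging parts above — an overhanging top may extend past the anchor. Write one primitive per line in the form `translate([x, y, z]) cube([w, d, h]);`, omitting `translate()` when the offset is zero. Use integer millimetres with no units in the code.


// leg_h = 459 - 32 = 427
// arm post h = 215 - 41 = 174
translate([381, 292, 427]) cube([463, 416, 32]);
translate([381, 292, 0]) cube([39, 39, 427]);
translate([805, 292, 0]) cube([39, 39, 427]);
translate([381, 669, 0]) cube([39, 39, 427]);
translate([805, 669, 0]) cube([39, 39, 427]);
translate([381, 677, 459]) cube([463, 31, 372]);
translate([381, 292, 633]) cube([41, 385, 41]);
translate([803, 292, 633]) cube([41, 385, 41]);
translate([381, 292, 459]) cube([41, 41, 174]);
translate([803, 292, 459]) cube([41, 41, 174]);


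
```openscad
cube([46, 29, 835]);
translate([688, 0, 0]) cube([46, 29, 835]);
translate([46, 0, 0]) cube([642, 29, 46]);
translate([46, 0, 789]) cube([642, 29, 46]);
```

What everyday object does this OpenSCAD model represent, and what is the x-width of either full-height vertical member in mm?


A picture frame. The border width is 46 mm.

Four thin pieces enclosing a rectangular opening — a picture frame. The two full-height stiles are 835 mm tall; the top rail sits at z = 789 and is 46 mm tall, so the border above the opening is 835 − 789 = 46 mm, matching the stile x-width.


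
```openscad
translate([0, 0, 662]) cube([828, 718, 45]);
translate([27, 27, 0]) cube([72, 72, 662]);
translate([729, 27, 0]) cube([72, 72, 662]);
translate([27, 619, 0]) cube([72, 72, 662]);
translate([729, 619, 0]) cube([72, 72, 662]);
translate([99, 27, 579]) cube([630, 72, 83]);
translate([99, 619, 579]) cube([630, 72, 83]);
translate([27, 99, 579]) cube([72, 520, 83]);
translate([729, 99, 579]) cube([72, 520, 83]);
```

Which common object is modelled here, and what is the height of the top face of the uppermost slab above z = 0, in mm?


A table. The table height is 707 mm.

A 828×718×45 slab sits at z = 662 on four 72 mm square posts — a table. The top surface is at 662 + 45 = 707 mm.


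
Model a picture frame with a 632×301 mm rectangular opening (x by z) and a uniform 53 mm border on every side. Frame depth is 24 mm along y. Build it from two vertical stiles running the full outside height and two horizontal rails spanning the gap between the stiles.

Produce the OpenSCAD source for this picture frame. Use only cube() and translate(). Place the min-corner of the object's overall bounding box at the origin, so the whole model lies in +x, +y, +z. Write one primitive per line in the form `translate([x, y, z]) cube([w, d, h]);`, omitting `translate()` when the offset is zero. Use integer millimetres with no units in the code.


cube([53, 24, 407]);
translate([685, 0, 0]) cube([53, 24, 407]);
translate([53, 0, 0]) cube([632, 24, 53]);
translate([53, 0, 354]) cube([632, 24, 53]);


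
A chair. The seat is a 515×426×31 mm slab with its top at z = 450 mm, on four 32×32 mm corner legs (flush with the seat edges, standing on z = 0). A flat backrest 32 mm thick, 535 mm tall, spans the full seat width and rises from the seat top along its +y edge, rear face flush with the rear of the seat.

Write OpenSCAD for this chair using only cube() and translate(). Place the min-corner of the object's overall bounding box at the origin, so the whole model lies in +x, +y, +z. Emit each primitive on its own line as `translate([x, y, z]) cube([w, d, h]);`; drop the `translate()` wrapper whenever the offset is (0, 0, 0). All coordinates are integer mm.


translate([0, 0, 419]) cube([515, 426, 31]);
cube([32, 32, 419]);
translate([483, 0, 0]) cube([32, 32, 419]);
translate([0, 394, 0]) cube([32, 32, 419]);
translate([483, 394, 0]) cube([32, 32, 419]);
translate([0, 394, 450]) cube([515, 32, 535]);


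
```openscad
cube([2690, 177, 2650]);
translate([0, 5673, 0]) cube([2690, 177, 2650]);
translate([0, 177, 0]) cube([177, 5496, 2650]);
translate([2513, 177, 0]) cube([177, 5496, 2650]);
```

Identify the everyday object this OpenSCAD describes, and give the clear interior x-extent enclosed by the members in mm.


A house (or room) frame. The interior width is 2336 mm.

Four 2650 mm walls enclosing a rectangle with no floor or roof — a room or house frame. Outside width is 2690 mm and wall thickness is 177 mm, so the interior width is 2690 − 2 × 177 = 2336 mm.


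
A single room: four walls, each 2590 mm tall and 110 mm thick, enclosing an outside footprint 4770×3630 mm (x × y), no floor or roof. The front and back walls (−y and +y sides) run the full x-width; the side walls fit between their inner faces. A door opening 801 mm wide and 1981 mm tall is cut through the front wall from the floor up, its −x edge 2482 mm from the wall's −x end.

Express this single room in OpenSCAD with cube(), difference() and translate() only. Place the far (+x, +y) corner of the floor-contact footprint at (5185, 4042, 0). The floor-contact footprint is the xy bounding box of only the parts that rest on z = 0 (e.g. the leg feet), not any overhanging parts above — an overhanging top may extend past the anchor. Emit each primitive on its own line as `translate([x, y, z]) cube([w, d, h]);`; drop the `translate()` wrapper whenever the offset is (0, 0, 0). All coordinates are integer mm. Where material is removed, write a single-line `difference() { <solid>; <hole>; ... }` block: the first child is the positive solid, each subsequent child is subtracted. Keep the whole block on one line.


difference() { translate([415, 412, 0]) cube([4770, 110, 2590]); translate([2897, 412, 0]) cube([801, 110, 1981]); }
translate([415, 3932, 0]) cube([4770, 110, 2590]);
translate([415, 522, 0]) cube([110, 3410, 2590]);
translate([5075, 522, 0]) cube([110, 3410, 2590]);


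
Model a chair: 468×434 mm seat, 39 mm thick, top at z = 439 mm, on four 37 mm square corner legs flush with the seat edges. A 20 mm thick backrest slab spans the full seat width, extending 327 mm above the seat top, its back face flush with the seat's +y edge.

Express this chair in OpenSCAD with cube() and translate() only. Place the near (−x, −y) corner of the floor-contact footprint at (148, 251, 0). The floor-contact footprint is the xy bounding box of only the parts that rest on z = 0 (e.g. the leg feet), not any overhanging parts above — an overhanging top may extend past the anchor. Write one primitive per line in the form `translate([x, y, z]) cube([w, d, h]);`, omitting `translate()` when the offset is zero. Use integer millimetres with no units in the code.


translate([148, 251, 400]) cube([468, 434, 39]);
translate([148, 251, 0]) cube([37, 37, 400]);
translate([579, 251, 0]) cube([37, 37, 400]);
translate([148, 648, 0]) cube([37, 37, 400]);
translate([579, 648, 0]) cube([37, 37, 400]);
translate([148, 665, 439]) cube([468, 20, 327]);


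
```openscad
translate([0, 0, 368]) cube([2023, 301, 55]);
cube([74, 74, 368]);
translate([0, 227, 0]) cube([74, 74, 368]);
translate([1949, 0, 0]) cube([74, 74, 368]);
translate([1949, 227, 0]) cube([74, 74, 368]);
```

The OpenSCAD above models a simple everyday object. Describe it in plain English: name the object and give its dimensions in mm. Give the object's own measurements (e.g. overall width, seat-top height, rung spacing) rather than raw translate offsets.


A bench: a 2023×301 mm seat slab, 55 mm thick, top at z = 423 mm, on four 74×74 mm square legs flush with the seat corners and standing on z = 0.


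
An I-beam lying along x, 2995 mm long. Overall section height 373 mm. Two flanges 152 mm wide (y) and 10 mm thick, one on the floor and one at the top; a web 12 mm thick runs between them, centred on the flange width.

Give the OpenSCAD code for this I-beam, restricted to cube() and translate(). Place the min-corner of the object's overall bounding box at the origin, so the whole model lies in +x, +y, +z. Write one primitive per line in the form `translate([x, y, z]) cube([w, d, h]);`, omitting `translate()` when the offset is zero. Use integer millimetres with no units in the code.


cube([2995, 152, 10]);
translate([0, 70, 10]) cube([2995, 12, 353]);
translate([0, 0, 363]) cube([2995, 152, 10]);


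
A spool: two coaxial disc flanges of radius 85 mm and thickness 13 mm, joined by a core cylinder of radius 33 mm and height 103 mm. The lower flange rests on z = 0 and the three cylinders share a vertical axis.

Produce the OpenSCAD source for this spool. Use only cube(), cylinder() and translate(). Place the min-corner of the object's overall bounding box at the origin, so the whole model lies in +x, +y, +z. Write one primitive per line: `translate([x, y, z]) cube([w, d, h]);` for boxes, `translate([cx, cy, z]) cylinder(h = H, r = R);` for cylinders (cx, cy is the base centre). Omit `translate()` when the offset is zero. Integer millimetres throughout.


translate([85, 85, 0]) cylinder(h = 13, r = 85);
translate([85, 85, 13]) cylinder(h = 103, r = 33);
translate([85, 85, 116]) cylinder(h = 13, r = 85);


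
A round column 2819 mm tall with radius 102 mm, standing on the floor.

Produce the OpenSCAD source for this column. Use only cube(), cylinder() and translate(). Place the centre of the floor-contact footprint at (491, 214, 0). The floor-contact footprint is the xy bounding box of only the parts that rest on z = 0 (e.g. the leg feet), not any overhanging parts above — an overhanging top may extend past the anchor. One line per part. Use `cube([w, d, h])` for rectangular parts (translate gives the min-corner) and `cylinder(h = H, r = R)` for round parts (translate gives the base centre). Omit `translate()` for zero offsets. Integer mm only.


translate([491, 214, 0]) cylinder(h = 2819, r = 102);


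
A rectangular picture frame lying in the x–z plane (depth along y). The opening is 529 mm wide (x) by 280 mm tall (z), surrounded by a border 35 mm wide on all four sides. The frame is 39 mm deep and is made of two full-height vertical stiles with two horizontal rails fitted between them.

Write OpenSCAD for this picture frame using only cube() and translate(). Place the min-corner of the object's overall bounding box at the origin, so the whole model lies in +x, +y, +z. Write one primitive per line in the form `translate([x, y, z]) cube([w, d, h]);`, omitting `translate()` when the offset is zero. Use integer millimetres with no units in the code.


cube([35, 39, 350]);
translate([564, 0, 0]) cube([35, 39, 350]);
translate([35, 0, 0]) cube([529, 39, 35]);
translate([35, 0, 315]) cube([529, 39, 35]);


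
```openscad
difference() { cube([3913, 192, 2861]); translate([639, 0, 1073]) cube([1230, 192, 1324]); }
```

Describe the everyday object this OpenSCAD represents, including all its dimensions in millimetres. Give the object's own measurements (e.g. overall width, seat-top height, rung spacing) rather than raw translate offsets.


A wall 3913 mm long (x), 192 mm thick (y), 2861 mm tall, with a rectangular window opening cut through it. The opening is 1230 mm wide and 1324 mm tall; its sill is at z = 1073 mm and its near (−x) edge is 639 mm from the wall's −x end. The opening passes through the full wall thickness.


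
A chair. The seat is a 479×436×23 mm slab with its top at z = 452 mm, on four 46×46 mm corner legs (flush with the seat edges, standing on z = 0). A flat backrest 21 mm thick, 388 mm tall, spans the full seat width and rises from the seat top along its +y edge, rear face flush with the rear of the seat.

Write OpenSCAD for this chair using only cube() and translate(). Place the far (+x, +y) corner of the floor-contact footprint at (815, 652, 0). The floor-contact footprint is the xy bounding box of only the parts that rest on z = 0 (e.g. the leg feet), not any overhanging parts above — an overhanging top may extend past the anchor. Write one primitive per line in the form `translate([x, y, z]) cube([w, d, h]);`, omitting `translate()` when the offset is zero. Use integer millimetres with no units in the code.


translate([336, 216, 429]) cube([479, 436, 23]);
translate([336, 216, 0]) cube([46, 46, 429]);
translate([769, 216, 0]) cube([46, 46, 429]);
translate([336, 606, 0]) cube([46, 46, 429]);
translate([769, 606, 0]) cube([46, 46, 429]);
translate([336, 631, 452]) cube([479, 21, 388]);


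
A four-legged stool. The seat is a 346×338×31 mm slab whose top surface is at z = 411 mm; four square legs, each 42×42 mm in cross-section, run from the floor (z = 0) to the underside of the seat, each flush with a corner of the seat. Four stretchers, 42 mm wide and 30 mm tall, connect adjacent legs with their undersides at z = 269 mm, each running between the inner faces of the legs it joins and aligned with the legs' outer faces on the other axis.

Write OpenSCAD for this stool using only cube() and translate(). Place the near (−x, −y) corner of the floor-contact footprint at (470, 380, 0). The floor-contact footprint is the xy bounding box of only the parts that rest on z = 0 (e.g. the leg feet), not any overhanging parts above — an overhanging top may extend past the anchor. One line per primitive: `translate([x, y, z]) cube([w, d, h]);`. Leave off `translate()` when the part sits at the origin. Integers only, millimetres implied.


translate([470, 380, 380]) cube([346, 338, 31]);
translate([470, 380, 0]) cube([42, 42, 380]);
translate([774, 380, 0]) cube([42, 42, 380]);
translate([470, 676, 0]) cube([42, 42, 380]);
translate([774, 676, 0]) cube([42, 42, 380]);
translate([512, 380, 269]) cube([262, 42, 30]);
translate([512, 676, 269]) cube([262, 42, 30]);
translate([470, 422, 269]) cube([42, 254, 30]);
translate([774, 422, 269]) cube([42, 254, 30]);


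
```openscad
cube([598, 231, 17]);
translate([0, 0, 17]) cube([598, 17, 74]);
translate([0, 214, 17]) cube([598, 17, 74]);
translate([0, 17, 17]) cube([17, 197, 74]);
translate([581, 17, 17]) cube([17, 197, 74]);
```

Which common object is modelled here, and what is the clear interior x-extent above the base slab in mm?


An open box. The internal width is 564 mm.

A 598×231 base slab with four walls standing on it — an open box. The base is 598 mm wide and the walls are 17 mm thick, so the internal width is 598 − 2 × 17 = 564 mm.


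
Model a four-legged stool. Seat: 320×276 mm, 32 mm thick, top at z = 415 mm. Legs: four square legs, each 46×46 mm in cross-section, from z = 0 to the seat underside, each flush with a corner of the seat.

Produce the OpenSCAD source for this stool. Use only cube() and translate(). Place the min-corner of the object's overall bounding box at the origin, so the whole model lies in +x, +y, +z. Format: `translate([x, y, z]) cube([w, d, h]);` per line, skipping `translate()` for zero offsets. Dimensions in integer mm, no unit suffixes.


translate([0, 0, 383]) cube([320, 276, 32]);
cube([46, 46, 383]);
translate([274, 0, 0]) cube([46, 46, 383]);
translate([0, 230, 0]) cube([46, 46, 383]);
translate([274, 230, 0]) cube([46, 46, 383]);


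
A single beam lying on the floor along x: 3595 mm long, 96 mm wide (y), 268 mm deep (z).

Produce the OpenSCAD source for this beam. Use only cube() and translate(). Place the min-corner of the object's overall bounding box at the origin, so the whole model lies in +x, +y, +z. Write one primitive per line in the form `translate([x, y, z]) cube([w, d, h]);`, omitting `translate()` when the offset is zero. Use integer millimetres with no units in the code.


cube([3595, 96, 268]);


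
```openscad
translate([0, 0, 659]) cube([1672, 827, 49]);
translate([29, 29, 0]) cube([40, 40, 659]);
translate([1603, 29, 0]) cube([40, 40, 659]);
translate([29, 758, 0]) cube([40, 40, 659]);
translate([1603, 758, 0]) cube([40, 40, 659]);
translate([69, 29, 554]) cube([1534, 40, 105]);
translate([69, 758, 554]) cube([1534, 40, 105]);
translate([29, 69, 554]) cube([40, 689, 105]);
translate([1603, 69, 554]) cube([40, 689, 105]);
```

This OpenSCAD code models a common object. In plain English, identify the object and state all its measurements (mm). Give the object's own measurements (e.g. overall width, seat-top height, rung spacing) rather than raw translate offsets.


A table: top 1672 mm (x) × 827 mm (y), 49 mm thick, upper face at z = 708 mm, on four 40×40 mm square legs, each inset 29 mm from the nearest pair of top edges from z = 0 to the bottom of the top. Four apron rails, 40 mm thick and 105 mm tall, run between adjacent legs with their top edges flush with the underside of the top and their outer faces flush with the legs' outer faces.
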